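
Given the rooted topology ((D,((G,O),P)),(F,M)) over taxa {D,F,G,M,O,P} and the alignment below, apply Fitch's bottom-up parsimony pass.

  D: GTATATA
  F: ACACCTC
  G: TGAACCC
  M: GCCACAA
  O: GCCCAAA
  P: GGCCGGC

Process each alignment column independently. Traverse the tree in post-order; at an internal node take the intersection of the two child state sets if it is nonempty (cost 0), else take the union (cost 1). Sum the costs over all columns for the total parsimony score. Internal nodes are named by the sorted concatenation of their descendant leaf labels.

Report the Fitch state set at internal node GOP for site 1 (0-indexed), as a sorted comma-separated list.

G

site 0, node GO: G={T} ∪ O={G} → {G,T} (+1)
site 0, node GOP: GO={G,T} ∩ P={G} → {G} (+0)
site 0, node DGOP: D={G} ∩ GOP={G} → {G} (+0)
site 0, node FM: F={A} ∪ M={G} → {A,G} (+1)
site 0, node DFGMOP: DGOP={G} ∩ FM={A,G} → {G} (+0)
site 1, node GO: G={G} ∪ O={C} → {C,G} (+1)
site 1, node GOP: GO={C,G} ∩ P={G} → {G} (+0)
site 1, node DGOP: D={T} ∪ GOP={G} → {G,T} (+1)
site 1, node FM: F={C} ∩ M={C} → {C} (+0)
site 1, node DFGMOP: DGOP={G,T} ∪ FM={C} → {C,G,T} (+1)
site 2, node GO: G={A} ∪ O={C} → {A,C} (+1)
site 2, node GOP: GO={A,C} ∩ P={C} → {C} (+0)
site 2, node DGOP: D={A} ∪ GOP={C} → {A,C} (+1)
site 2, node FM: F={A} ∪ M={C} → {A,C} (+1)
site 2, node DFGMOP: DGOP={A,C} ∩ FM={A,C} → {A,C} (+0)
site 3, node GO: G={A} ∪ O={C} → {A,C} (+1)
site 3, node GOP: GO={A,C} ∩ P={C} → {C} (+0)
site 3, node DGOP: D={T} ∪ GOP={C} → {C,T} (+1)
site 3, node FM: F={C} ∪ M={A} → {A,C} (+1)
site 3, node DFGMOP: DGOP={C,T} ∩ FM={A,C} → {C} (+0)
site 4, node GO: G={C} ∪ O={A} → {A,C} (+1)
site 4, node GOP: GO={A,C} ∪ P={G} → {A,C,G} (+1)
site 4, node DGOP: D={A} ∩ GOP={A,C,G} → {A} (+0)
site 4, node FM: F={C} ∩ M={C} → {C} (+0)
site 4, node DFGMOP: DGOP={A} ∪ FM={C} → {A,C} (+1)
site 5, node GO: G={C} ∪ O={A} → {A,C} (+1)
site 5, node GOP: GO={A,C} ∪ P={G} → {A,C,G} (+1)
site 5, node DGOP: D={T} ∪ GOP={A,C,G} → {A,C,G,T} (+1)
site 5, node FM: F={T} ∪ M={A} → {A,T} (+1)
site 5, node DFGMOP: DGOP={A,C,G,T} ∩ FM={A,T} → {A,T} (+0)
site 6, node GO: G={C} ∪ O={A} → {A,C} (+1)
site 6, node GOP: GO={A,C} ∩ P={C} → {C} (+0)
site 6, node DGOP: D={A} ∪ GOP={C} → {A,C} (+1)
site 6, node FM: F={C} ∪ M={A} → {A,C} (+1)
site 6, node DFGMOP: DGOP={A,C} ∩ FM={A,C} → {A,C} (+0)
per-site changes: [2, 3, 3, 3, 3, 4, 3]; total = 21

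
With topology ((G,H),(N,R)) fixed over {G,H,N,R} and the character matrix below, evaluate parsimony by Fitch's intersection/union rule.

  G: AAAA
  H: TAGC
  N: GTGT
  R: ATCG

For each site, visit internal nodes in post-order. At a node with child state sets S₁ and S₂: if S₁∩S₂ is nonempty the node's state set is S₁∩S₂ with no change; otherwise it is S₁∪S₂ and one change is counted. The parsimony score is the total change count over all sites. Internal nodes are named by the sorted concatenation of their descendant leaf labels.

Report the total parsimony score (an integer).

site 0, node GH: G={A} ∪ H={T} → {A,T} (+1)
site 0, node NR: N={G} ∪ R={A} → {A,G} (+1)
site 0, node GHNR: GH={A,T} ∩ NR={A,G} → {A} (+0)
site 1, node GH: G={A} ∩ H={A} → {A} (+0)
site 1, node NR: N={T} ∩ R={T} → {T} (+0)
site 1, node GHNR: GH={A} ∪ NR={T} → {A,T} (+1)
site 2, node GH: G={A} ∪ H={G} → {A,G} (+1)
site 2, node NR: N={G} ∪ R={C} → {C,G} (+1)
site 2, node GHNR: GH={A,G} ∩ NR={C,G} → {G} (+0)
site 3, node GH: G={A} ∪ H={C} → {A,C} (+1)
site 3, node NR: N={T} ∪ R={G} → {G,T} (+1)
site 3, node GHNR: GH={A,C} ∪ NR={G,T} → {A,C,G,T} (+1)
per-site changes: [2, 1, 2, 3]; total = 8

8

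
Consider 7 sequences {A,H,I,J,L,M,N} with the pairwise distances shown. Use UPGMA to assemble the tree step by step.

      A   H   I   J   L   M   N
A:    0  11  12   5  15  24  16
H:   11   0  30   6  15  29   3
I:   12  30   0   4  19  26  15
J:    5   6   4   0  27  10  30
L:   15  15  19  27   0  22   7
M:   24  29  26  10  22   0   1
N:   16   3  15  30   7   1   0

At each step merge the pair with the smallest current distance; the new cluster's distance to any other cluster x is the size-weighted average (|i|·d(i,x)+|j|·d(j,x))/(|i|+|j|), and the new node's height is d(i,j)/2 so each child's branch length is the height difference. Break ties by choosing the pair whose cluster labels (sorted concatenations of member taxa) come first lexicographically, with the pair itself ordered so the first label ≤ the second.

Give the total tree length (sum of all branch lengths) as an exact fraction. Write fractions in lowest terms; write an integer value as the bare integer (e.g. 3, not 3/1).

491/12

step 1: merge (M,N) at d=1; branch lengths M→1/2, N→1/2; new cluster MN
  updated: d(A,MN)=20, d(H,MN)=16, d(I,MN)=41/2, d(J,MN)=20, d(L,MN)=29/2
step 2: merge (I,J) at d=4; branch lengths I→2, J→2; new cluster IJ
  updated: d(A,IJ)=17/2, d(H,IJ)=18, d(IJ,L)=23, d(IJ,MN)=81/4
step 3: merge (A,IJ) at d=17/2; branch lengths A→17/4, IJ→9/4; new cluster AIJ
  updated: d(AIJ,H)=47/3, d(AIJ,L)=61/3, d(AIJ,MN)=121/6
step 4: merge (L,MN) at d=29/2; branch lengths L→29/4, MN→27/4; new cluster LMN
  updated: d(AIJ,LMN)=182/9, d(H,LMN)=47/3
step 5: merge (AIJ,H) at d=47/3; branch lengths AIJ→43/12, H→47/6; new cluster AHIJ
  updated: d(AHIJ,LMN)=229/12
step 6: merge (AHIJ,LMN) at d=229/12; branch lengths AHIJ→41/24, LMN→55/24; new cluster AHIJLMN
final tree: (((A:17/4,(I:2,J:2):9/4):43/12,H:47/6):41/24,(L:29/4,(M:1/2,N:1/2):27/4):55/24)
total length: 491/12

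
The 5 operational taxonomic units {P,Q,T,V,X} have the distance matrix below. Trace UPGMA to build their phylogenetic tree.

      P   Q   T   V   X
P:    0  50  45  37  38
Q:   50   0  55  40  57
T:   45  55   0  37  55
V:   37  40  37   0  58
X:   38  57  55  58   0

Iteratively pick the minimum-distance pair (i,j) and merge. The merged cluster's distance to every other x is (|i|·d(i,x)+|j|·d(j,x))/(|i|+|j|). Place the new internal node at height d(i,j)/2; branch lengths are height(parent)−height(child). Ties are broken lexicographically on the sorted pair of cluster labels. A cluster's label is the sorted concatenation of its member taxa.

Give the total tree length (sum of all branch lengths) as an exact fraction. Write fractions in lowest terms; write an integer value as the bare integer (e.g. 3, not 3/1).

1. join P+V (d=37) ⇒ PV; edges |P|=37/2, |V|=37/2
  updated: d(PV,Q)=45, d(PV,T)=41, d(PV,X)=48
2. join PV+T (d=41) ⇒ PTV; edges |PV|=2, |T|=41/2
  updated: d(PTV,Q)=145/3, d(PTV,X)=151/3
3. join PTV+Q (d=145/3) ⇒ PQTV; edges |PTV|=11/3, |Q|=145/6
  updated: d(PQTV,X)=52
4. join PQTV+X (d=52) ⇒ PQTVX; edges |PQTV|=11/6, |X|=26
final tree: ((((P:37/2,V:37/2):2,T:41/2):11/3,Q:145/6):11/6,X:26)
total length: 691/6

691/6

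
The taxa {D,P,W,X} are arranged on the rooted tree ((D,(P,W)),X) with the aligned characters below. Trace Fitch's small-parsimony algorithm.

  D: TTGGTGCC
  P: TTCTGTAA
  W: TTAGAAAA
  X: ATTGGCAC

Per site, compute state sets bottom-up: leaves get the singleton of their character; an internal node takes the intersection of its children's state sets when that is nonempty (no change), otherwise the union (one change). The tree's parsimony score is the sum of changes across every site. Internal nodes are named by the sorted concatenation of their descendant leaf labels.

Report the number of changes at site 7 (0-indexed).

[col 0] PW: children P:{T}, W:{T} ∩→ {T}; cost 0
[col 0] DPW: children D:{T}, PW:{T} ∩→ {T}; cost 0
[col 0] DPWX: children DPW:{T}, X:{A} ∪→ {A,T}; cost 1
[col 1] PW: children P:{T}, W:{T} ∩→ {T}; cost 0
[col 1] DPW: children D:{T}, PW:{T} ∩→ {T}; cost 0
[col 1] DPWX: children DPW:{T}, X:{T} ∩→ {T}; cost 0
[col 2] PW: children P:{C}, W:{A} ∪→ {A,C}; cost 1
[col 2] DPW: children D:{G}, PW:{A,C} ∪→ {A,C,G}; cost 1
[col 2] DPWX: children DPW:{A,C,G}, X:{T} ∪→ {A,C,G,T}; cost 1
[col 3] PW: children P:{T}, W:{G} ∪→ {G,T}; cost 1
[col 3] DPW: children D:{G}, PW:{G,T} ∩→ {G}; cost 0
[col 3] DPWX: children DPW:{G}, X:{G} ∩→ {G}; cost 0
[col 4] PW: children P:{G}, W:{A} ∪→ {A,G}; cost 1
[col 4] DPW: children D:{T}, PW:{A,G} ∪→ {A,G,T}; cost 1
[col 4] DPWX: children DPW:{A,G,T}, X:{G} ∩→ {G}; cost 0
[col 5] PW: children P:{T}, W:{A} ∪→ {A,T}; cost 1
[col 5] DPW: children D:{G}, PW:{A,T} ∪→ {A,G,T}; cost 1
[col 5] DPWX: children DPW:{A,G,T}, X:{C} ∪→ {A,C,G,T}; cost 1
[col 6] PW: children P:{A}, W:{A} ∩→ {A}; cost 0
[col 6] DPW: children D:{C}, PW:{A} ∪→ {A,C}; cost 1
[col 6] DPWX: children DPW:{A,C}, X:{A} ∩→ {A}; cost 0
[col 7] PW: children P:{A}, W:{A} ∩→ {A}; cost 0
[col 7] DPW: children D:{C}, PW:{A} ∪→ {A,C}; cost 1
[col 7] DPWX: children DPW:{A,C}, X:{C} ∩→ {C}; cost 0
per-site changes: [1, 0, 3, 1, 2, 3, 1, 1]; total = 12

1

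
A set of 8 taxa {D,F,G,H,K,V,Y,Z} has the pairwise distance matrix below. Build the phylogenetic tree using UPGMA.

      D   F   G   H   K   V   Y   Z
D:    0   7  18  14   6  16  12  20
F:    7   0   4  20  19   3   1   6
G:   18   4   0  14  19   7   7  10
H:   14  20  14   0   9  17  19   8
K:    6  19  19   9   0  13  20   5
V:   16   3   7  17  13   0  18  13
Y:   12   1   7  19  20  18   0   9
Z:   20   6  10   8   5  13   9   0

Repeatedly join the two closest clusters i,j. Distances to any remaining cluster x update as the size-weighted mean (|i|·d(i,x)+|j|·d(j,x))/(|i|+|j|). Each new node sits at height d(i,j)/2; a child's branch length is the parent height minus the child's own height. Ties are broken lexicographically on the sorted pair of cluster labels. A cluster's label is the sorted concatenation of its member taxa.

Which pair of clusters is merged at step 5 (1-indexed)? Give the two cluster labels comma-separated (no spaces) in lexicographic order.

FGY,V

1. join F+Y (d=1) ⇒ FY; edges |F|=1/2, |Y|=1/2
  updated: d(D,FY)=19/2, d(FY,G)=11/2, d(FY,H)=39/2, d(FY,K)=39/2, d(FY,V)=21/2, d(FY,Z)=15/2
2. join K+Z (d=5) ⇒ KZ; edges |K|=5/2, |Z|=5/2
  updated: d(D,KZ)=13, d(FY,KZ)=27/2, d(G,KZ)=29/2, d(H,KZ)=17/2, d(KZ,V)=13
3. join FY+G (d=11/2) ⇒ FGY; edges |FY|=9/4, |G|=11/4
  updated: d(D,FGY)=37/3, d(FGY,H)=53/3, d(FGY,KZ)=83/6, d(FGY,V)=28/3
4. join H+KZ (d=17/2) ⇒ HKZ; edges |H|=17/4, |KZ|=7/4
  updated: d(D,HKZ)=40/3, d(FGY,HKZ)=136/9, d(HKZ,V)=43/3
5. join FGY+V (d=28/3) ⇒ FGVY; edges |FGY|=23/12, |V|=14/3
  updated: d(D,FGVY)=53/4, d(FGVY,HKZ)=179/12
6. join D+FGVY (d=53/4) ⇒ DFGVY; edges |D|=53/8, |FGVY|=47/24
  updated: d(DFGVY,HKZ)=73/5
7. join DFGVY+HKZ (d=73/5) ⇒ DFGHKVYZ; edges |DFGVY|=27/40, |HKZ|=61/20
final tree: ((D:53/8,(((F:1/2,Y:1/2):9/4,G:11/4):23/12,V:14/3):47/24):27/40,(H:17/4,(K:5/2,Z:5/2):7/4):61/20)
total length: 4307/120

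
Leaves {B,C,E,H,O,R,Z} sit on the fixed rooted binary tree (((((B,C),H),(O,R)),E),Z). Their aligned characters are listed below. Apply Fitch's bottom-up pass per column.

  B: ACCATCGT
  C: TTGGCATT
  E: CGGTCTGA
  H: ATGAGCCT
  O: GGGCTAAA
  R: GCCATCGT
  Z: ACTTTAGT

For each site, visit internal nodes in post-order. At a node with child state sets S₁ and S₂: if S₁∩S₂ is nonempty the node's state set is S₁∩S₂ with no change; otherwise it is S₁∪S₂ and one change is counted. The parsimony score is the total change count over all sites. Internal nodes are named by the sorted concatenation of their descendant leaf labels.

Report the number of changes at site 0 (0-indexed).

site 0, node BC: B={A} ∪ C={T} → {A,T} (+1)
site 0, node BCH: BC={A,T} ∩ H={A} → {A} (+0)
site 0, node OR: O={G} ∩ R={G} → {G} (+0)
site 0, node BCHOR: BCH={A} ∪ OR={G} → {A,G} (+1)
site 0, node BCEHOR: BCHOR={A,G} ∪ E={C} → {A,C,G} (+1)
site 0, node BCEHORZ: BCEHOR={A,C,G} ∩ Z={A} → {A} (+0)
site 1, node BC: B={C} ∪ C={T} → {C,T} (+1)
site 1, node BCH: BC={C,T} ∩ H={T} → {T} (+0)
site 1, node OR: O={G} ∪ R={C} → {C,G} (+1)
site 1, node BCHOR: BCH={T} ∪ OR={C,G} → {C,G,T} (+1)
site 1, node BCEHOR: BCHOR={C,G,T} ∩ E={G} → {G} (+0)
site 1, node BCEHORZ: BCEHOR={G} ∪ Z={C} → {C,G} (+1)
site 2, node BC: B={C} ∪ C={G} → {C,G} (+1)
site 2, node BCH: BC={C,G} ∩ H={G} → {G} (+0)
site 2, node OR: O={G} ∪ R={C} → {C,G} (+1)
site 2, node BCHOR: BCH={G} ∩ OR={C,G} → {G} (+0)
site 2, node BCEHOR: BCHOR={G} ∩ E={G} → {G} (+0)
site 2, node BCEHORZ: BCEHOR={G} ∪ Z={T} → {G,T} (+1)
site 3, node BC: B={A} ∪ C={G} → {A,G} (+1)
site 3, node BCH: BC={A,G} ∩ H={A} → {A} (+0)
site 3, node OR: O={C} ∪ R={A} → {A,C} (+1)
site 3, node BCHOR: BCH={A} ∩ OR={A,C} → {A} (+0)
site 3, node BCEHOR: BCHOR={A} ∪ E={T} → {A,T} (+1)
site 3, node BCEHORZ: BCEHOR={A,T} ∩ Z={T} → {T} (+0)
site 4, node BC: B={T} ∪ C={C} → {C,T} (+1)
site 4, node BCH: BC={C,T} ∪ H={G} → {C,G,T} (+1)
site 4, node OR: O={T} ∩ R={T} → {T} (+0)
site 4, node BCHOR: BCH={C,G,T} ∩ OR={T} → {T} (+0)
site 4, node BCEHOR: BCHOR={T} ∪ E={C} → {C,T} (+1)
site 4, node BCEHORZ: BCEHOR={C,T} ∩ Z={T} → {T} (+0)
site 5, node BC: B={C} ∪ C={A} → {A,C} (+1)
site 5, node BCH: BC={A,C} ∩ H={C} → {C} (+0)
site 5, node OR: O={A} ∪ R={C} → {A,C} (+1)
site 5, node BCHOR: BCH={C} ∩ OR={A,C} → {C} (+0)
site 5, node BCEHOR: BCHOR={C} ∪ E={T} → {C,T} (+1)
site 5, node BCEHORZ: BCEHOR={C,T} ∪ Z={A} → {A,C,T} (+1)
site 6, node BC: B={G} ∪ C={T} → {G,T} (+1)
site 6, node BCH: BC={G,T} ∪ H={C} → {C,G,T} (+1)
site 6, node OR: O={A} ∪ R={G} → {A,G} (+1)
site 6, node BCHOR: BCH={C,G,T} ∩ OR={A,G} → {G} (+0)
site 6, node BCEHOR: BCHOR={G} ∩ E={G} → {G} (+0)
site 6, node BCEHORZ: BCEHOR={G} ∩ Z={G} → {G} (+0)
site 7, node BC: B={T} ∩ C={T} → {T} (+0)
site 7, node BCH: BC={T} ∩ H={T} → {T} (+0)
site 7, node OR: O={A} ∪ R={T} → {A,T} (+1)
site 7, node BCHOR: BCH={T} ∩ OR={A,T} → {T} (+0)
site 7, node BCEHOR: BCHOR={T} ∪ E={A} → {A,T} (+1)
site 7, node BCEHORZ: BCEHOR={A,T} ∩ Z={T} → {T} (+0)
per-site changes: [3, 4, 3, 3, 3, 4, 3, 2]; total = 25

3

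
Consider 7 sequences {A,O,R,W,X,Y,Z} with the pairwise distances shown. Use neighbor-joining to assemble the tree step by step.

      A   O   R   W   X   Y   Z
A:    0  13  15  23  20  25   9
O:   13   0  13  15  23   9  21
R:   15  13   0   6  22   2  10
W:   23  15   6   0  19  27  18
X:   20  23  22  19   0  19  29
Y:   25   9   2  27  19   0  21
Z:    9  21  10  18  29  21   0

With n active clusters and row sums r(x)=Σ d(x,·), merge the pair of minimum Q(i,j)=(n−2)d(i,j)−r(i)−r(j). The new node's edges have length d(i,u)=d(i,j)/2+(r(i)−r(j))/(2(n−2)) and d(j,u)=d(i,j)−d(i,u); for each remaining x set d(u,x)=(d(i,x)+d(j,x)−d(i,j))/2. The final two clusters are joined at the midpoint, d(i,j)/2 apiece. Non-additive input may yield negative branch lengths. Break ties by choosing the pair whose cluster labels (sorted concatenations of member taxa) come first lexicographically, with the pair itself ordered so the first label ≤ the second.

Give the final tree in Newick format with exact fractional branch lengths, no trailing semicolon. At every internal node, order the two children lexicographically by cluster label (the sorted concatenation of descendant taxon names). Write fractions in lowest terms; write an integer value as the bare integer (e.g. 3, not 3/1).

iteration 1: select A,Z (d=9, Q=-168); attach at lengths (21/5, 24/5); label the merged cluster AZ
  updated: d(AZ,O)=25/2, d(AZ,R)=8, d(AZ,W)=16, d(AZ,X)=20, d(AZ,Y)=37/2
iteration 2: select R,Y (d=2, Q=-237/2); attach at lengths (-33/16, 65/16); label the merged cluster RY
  updated: d(AZ,RY)=49/4, d(O,RY)=10, d(RY,W)=31/2, d(RY,X)=39/2
iteration 3: select W,X (d=19, Q=-90); attach at lengths (41/6, 73/6); label the merged cluster WX
  updated: d(AZ,WX)=17/2, d(O,WX)=19/2, d(RY,WX)=8
iteration 4: select AZ,WX (d=17/2, Q=-169/4); attach at lengths (97/16, 39/16); label the merged cluster AWXZ
  updated: d(AWXZ,O)=27/4, d(AWXZ,RY)=47/8
iteration 5: select AWXZ,O (d=27/4, Q=-181/8); attach at lengths (21/16, 87/16); label the merged cluster AOWXZ
  updated: d(AOWXZ,RY)=73/16
iteration 6: select AOWXZ,RY (d=73/16); attach at lengths (73/32, 73/32); label the merged cluster AORWXYZ
final tree: ((((A:21/5,Z:24/5):97/16,(W:41/6,X:73/6):39/16):21/16,O:87/16):73/32,(R:-33/16,Y:65/16):73/32)
total length: 797/16

((((A:21/5,Z:24/5):97/16,(W:41/6,X:73/6):39/16):21/16,O:87/16):73/32,(R:-33/16,Y:65/16):73/32)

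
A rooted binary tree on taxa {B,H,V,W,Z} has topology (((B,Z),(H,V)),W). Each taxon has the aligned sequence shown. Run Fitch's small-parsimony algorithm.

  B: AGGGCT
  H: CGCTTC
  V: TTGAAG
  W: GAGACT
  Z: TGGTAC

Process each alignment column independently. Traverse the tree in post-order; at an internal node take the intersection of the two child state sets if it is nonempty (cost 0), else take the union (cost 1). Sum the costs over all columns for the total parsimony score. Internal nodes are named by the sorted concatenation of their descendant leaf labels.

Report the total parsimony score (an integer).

15

site 0, node BZ: B={A} ∪ Z={T} → {A,T} (+1)
site 0, node HV: H={C} ∪ V={T} → {C,T} (+1)
site 0, node BHVZ: BZ={A,T} ∩ HV={C,T} → {T} (+0)
site 0, node BHVWZ: BHVZ={T} ∪ W={G} → {G,T} (+1)
site 1, node BZ: B={G} ∩ Z={G} → {G} (+0)
site 1, node HV: H={G} ∪ V={T} → {G,T} (+1)
site 1, node BHVZ: BZ={G} ∩ HV={G,T} → {G} (+0)
site 1, node BHVWZ: BHVZ={G} ∪ W={A} → {A,G} (+1)
site 2, node BZ: B={G} ∩ Z={G} → {G} (+0)
site 2, node HV: H={C} ∪ V={G} → {C,G} (+1)
site 2, node BHVZ: BZ={G} ∩ HV={C,G} → {G} (+0)
site 2, node BHVWZ: BHVZ={G} ∩ W={G} → {G} (+0)
site 3, node BZ: B={G} ∪ Z={T} → {G,T} (+1)
site 3, node HV: H={T} ∪ V={A} → {A,T} (+1)
site 3, node BHVZ: BZ={G,T} ∩ HV={A,T} → {T} (+0)
site 3, node BHVWZ: BHVZ={T} ∪ W={A} → {A,T} (+1)
site 4, node BZ: B={C} ∪ Z={A} → {A,C} (+1)
site 4, node HV: H={T} ∪ V={A} → {A,T} (+1)
site 4, node BHVZ: BZ={A,C} ∩ HV={A,T} → {A} (+0)
site 4, node BHVWZ: BHVZ={A} ∪ W={C} → {A,C} (+1)
site 5, node BZ: B={T} ∪ Z={C} → {C,T} (+1)
site 5, node HV: H={C} ∪ V={G} → {C,G} (+1)
site 5, node BHVZ: BZ={C,T} ∩ HV={C,G} → {C} (+0)
site 5, node BHVWZ: BHVZ={C} ∪ W={T} → {C,T} (+1)
per-site changes: [3, 2, 1, 3, 3, 3]; total = 15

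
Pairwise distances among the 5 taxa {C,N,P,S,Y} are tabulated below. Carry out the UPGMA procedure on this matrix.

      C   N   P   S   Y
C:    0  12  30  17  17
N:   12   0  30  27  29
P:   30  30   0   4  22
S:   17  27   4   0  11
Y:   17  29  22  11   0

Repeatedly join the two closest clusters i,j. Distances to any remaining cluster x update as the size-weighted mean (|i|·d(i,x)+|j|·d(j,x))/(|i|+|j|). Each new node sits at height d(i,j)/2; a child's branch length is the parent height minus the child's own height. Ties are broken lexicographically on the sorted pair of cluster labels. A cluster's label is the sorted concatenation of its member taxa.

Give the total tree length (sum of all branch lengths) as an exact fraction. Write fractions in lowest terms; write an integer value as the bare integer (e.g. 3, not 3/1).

iteration 1: select P,S (d=4); attach at lengths (2, 2); label the merged cluster PS
  updated: d(C,PS)=47/2, d(N,PS)=57/2, d(PS,Y)=33/2
iteration 2: select C,N (d=12); attach at lengths (6, 6); label the merged cluster CN
  updated: d(CN,PS)=26, d(CN,Y)=23
iteration 3: select PS,Y (d=33/2); attach at lengths (25/4, 33/4); label the merged cluster PSY
  updated: d(CN,PSY)=25
iteration 4: select CN,PSY (d=25); attach at lengths (13/2, 17/4); label the merged cluster CNPSY
final tree: ((C:6,N:6):13/2,((P:2,S:2):25/4,Y:33/4):17/4)
total length: 165/4

165/4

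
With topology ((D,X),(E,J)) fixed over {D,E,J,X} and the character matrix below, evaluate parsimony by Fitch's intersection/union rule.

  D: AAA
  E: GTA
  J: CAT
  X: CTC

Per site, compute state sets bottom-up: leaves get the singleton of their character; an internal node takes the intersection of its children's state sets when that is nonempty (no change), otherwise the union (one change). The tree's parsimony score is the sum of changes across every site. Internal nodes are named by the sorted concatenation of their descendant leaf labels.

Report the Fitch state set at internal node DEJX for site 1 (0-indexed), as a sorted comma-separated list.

DX@0: {A} ∪ {C} = {A,C} (union, +1)
EJ@0: {G} ∪ {C} = {C,G} (union, +1)
DEJX@0: {A,C} ∩ {C,G} = {C} (intersection, +0)
DX@1: {A} ∪ {T} = {A,T} (union, +1)
EJ@1: {T} ∪ {A} = {A,T} (union, +1)
DEJX@1: {A,T} ∩ {A,T} = {A,T} (intersection, +0)
DX@2: {A} ∪ {C} = {A,C} (union, +1)
EJ@2: {A} ∪ {T} = {A,T} (union, +1)
DEJX@2: {A,C} ∩ {A,T} = {A} (intersection, +0)
per-site changes: [2, 2, 2]; total = 6

A,T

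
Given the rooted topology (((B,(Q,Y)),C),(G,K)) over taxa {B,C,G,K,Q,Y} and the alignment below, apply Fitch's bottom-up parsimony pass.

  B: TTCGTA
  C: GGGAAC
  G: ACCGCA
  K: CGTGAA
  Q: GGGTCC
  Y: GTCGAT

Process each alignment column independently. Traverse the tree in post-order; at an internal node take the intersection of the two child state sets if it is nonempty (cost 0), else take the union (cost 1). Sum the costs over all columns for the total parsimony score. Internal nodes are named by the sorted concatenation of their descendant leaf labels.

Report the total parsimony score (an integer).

QY@0: {G} ∩ {G} = {G} (intersection, +0)
BQY@0: {T} ∪ {G} = {G,T} (union, +1)
BCQY@0: {G,T} ∩ {G} = {G} (intersection, +0)
GK@0: {A} ∪ {C} = {A,C} (union, +1)
BCGKQY@0: {G} ∪ {A,C} = {A,C,G} (union, +1)
QY@1: {G} ∪ {T} = {G,T} (union, +1)
BQY@1: {T} ∩ {G,T} = {T} (intersection, +0)
BCQY@1: {T} ∪ {G} = {G,T} (union, +1)
GK@1: {C} ∪ {G} = {C,G} (union, +1)
BCGKQY@1: {G,T} ∩ {C,G} = {G} (intersection, +0)
QY@2: {G} ∪ {C} = {C,G} (union, +1)
BQY@2: {C} ∩ {C,G} = {C} (intersection, +0)
BCQY@2: {C} ∪ {G} = {C,G} (union, +1)
GK@2: {C} ∪ {T} = {C,T} (union, +1)
BCGKQY@2: {C,G} ∩ {C,T} = {C} (intersection, +0)
QY@3: {T} ∪ {G} = {G,T} (union, +1)
BQY@3: {G} ∩ {G,T} = {G} (intersection, +0)
BCQY@3: {G} ∪ {A} = {A,G} (union, +1)
GK@3: {G} ∩ {G} = {G} (intersection, +0)
BCGKQY@3: {A,G} ∩ {G} = {G} (intersection, +0)
QY@4: {C} ∪ {A} = {A,C} (union, +1)
BQY@4: {T} ∪ {A,C} = {A,C,T} (union, +1)
BCQY@4: {A,C,T} ∩ {A} = {A} (intersection, +0)
GK@4: {C} ∪ {A} = {A,C} (union, +1)
BCGKQY@4: {A} ∩ {A,C} = {A} (intersection, +0)
QY@5: {C} ∪ {T} = {C,T} (union, +1)
BQY@5: {A} ∪ {C,T} = {A,C,T} (union, +1)
BCQY@5: {A,C,T} ∩ {C} = {C} (intersection, +0)
GK@5: {A} ∩ {A} = {A} (intersection, +0)
BCGKQY@5: {C} ∪ {A} = {A,C} (union, +1)
per-site changes: [3, 3, 3, 2, 3, 3]; total = 17

17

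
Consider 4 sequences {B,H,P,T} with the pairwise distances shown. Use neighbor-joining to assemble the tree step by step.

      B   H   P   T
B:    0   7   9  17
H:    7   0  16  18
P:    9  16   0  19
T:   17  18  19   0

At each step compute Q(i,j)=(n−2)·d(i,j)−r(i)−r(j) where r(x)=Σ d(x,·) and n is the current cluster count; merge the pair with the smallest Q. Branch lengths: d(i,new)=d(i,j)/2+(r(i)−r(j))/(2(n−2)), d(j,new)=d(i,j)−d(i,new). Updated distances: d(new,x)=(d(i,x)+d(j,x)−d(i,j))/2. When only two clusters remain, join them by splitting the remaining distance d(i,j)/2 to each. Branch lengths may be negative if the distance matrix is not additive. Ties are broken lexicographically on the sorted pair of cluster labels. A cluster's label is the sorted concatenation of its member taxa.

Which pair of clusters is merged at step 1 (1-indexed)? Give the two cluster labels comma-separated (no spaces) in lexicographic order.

iteration 1: select B,H (d=7, Q=-60); attach at lengths (3/2, 11/2); label the merged cluster BH
  updated: d(BH,P)=9, d(BH,T)=14
iteration 2: select BH,P (d=9, Q=-42); attach at lengths (2, 7); label the merged cluster BHP
  updated: d(BHP,T)=12
iteration 3: select BHP,T (d=12); attach at lengths (6, 6); label the merged cluster BHPT
final tree: (((B:3/2,H:11/2):2,P:7):6,T:6)
total length: 28

B,H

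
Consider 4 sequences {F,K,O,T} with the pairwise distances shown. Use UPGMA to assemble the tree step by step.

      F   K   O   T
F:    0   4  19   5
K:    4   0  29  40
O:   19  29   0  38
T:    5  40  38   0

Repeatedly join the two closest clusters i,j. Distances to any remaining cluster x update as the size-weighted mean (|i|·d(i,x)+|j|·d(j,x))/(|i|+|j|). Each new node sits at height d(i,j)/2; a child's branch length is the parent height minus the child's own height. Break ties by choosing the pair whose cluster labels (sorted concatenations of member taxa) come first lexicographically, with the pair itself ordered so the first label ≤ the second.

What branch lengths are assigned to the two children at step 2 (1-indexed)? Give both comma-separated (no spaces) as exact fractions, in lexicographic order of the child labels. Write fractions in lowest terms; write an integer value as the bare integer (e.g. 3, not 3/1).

iteration 1: select F,K (d=4); attach at lengths (2, 2); label the merged cluster FK
  updated: d(FK,O)=24, d(FK,T)=45/2
iteration 2: select FK,T (d=45/2); attach at lengths (37/4, 45/4); label the merged cluster FKT
  updated: d(FKT,O)=86/3
iteration 3: select FKT,O (d=86/3); attach at lengths (37/12, 43/3); label the merged cluster FKOT
final tree: (((F:2,K:2):37/4,T:45/4):37/12,O:43/3)
total length: 503/12

37/4,45/4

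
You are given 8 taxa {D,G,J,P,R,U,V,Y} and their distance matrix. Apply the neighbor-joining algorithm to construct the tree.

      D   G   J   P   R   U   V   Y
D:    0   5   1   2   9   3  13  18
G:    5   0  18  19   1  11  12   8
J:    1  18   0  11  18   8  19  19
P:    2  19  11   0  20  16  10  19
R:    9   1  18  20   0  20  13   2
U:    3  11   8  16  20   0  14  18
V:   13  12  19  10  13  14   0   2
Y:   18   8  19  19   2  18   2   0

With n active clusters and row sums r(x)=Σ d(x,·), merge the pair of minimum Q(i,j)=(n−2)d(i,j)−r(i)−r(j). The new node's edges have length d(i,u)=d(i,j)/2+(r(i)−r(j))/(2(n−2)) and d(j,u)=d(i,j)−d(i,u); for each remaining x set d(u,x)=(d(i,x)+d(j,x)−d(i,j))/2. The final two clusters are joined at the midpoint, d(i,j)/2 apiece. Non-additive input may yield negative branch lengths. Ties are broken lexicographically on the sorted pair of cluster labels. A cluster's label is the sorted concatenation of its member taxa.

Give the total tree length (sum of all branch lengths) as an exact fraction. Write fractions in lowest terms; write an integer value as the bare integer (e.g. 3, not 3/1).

iteration 1: select R,Y (d=2, Q=-157); attach at lengths (3/4, 5/4); label the merged cluster RY
  updated: d(D,RY)=25/2, d(G,RY)=7/2, d(J,RY)=35/2, d(P,RY)=37/2, d(RY,U)=18, d(RY,V)=13/2
iteration 2: select G,RY (d=7/2, Q=-255/2); attach at lengths (19/20, 51/20); label the merged cluster GRY
  updated: d(D,GRY)=7, d(GRY,J)=16, d(GRY,P)=17, d(GRY,U)=51/4, d(GRY,V)=15/2
iteration 3: select GRY,V (d=15/2, Q=-375/4); attach at lengths (107/32, 133/32); label the merged cluster GRVY
  updated: d(D,GRVY)=25/4, d(GRVY,J)=55/4, d(GRVY,P)=39/4, d(GRVY,U)=77/8
iteration 4: select GRVY,P (d=39/4, Q=-391/8); attach at lengths (239/48, 229/48); label the merged cluster GPRVY
  updated: d(D,GPRVY)=-3/4, d(GPRVY,J)=15/2, d(GPRVY,U)=127/16
iteration 5: select D,GPRVY (d=-3/4, Q=-311/16); attach at lengths (-207/64, 159/64); label the merged cluster DGPRVY
  updated: d(DGPRVY,J)=37/8, d(DGPRVY,U)=187/32
iteration 6: select DGPRVY,J (d=37/8, Q=-591/32); attach at lengths (79/64, 217/64); label the merged cluster DGJPRVY
  updated: d(DGJPRVY,U)=295/64
iteration 7: select DGJPRVY,U (d=295/64); attach at lengths (295/128, 295/128); label the merged cluster DGJPRUVY
final tree: (((D:-207/64,(((G:19/20,(R:3/4,Y:5/4):51/20):107/32,V:133/32):239/48,P:229/48):159/64):79/64,J:217/64):295/128,U:295/128)
total length: 1999/64

1999/64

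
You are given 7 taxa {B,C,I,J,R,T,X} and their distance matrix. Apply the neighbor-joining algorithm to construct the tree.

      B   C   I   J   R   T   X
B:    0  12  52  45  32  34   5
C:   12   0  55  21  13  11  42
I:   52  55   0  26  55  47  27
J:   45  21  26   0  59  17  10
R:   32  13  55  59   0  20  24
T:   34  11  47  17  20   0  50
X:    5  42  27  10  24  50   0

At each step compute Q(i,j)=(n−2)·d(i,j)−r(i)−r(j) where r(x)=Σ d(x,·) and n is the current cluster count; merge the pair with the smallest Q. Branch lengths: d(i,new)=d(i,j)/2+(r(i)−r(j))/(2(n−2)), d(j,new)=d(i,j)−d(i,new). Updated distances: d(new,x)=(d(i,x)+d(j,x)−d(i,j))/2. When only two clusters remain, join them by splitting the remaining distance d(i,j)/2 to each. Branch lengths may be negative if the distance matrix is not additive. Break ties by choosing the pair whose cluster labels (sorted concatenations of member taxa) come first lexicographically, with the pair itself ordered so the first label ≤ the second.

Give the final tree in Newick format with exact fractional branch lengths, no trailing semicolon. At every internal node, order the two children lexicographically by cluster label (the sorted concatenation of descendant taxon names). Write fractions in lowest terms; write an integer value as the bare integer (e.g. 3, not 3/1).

iteration 1: select B,X (d=5, Q=-313); attach at lengths (47/10, 3/10); label the merged cluster BX
  updated: d(BX,C)=49/2, d(BX,I)=37, d(BX,J)=25, d(BX,R)=51/2, d(BX,T)=79/2
iteration 2: select I,J (d=26, Q=-264); attach at lengths (22, 4); label the merged cluster IJ
  updated: d(BX,IJ)=18, d(C,IJ)=25, d(IJ,R)=44, d(IJ,T)=19
iteration 3: select BX,IJ (d=18, Q=-319/2); attach at lengths (37/4, 35/4); label the merged cluster BIJX
  updated: d(BIJX,C)=63/4, d(BIJX,R)=103/4, d(BIJX,T)=81/4
iteration 4: select BIJX,T (d=81/4, Q=-145/2); attach at lengths (51/4, 15/2); label the merged cluster BIJTX
  updated: d(BIJTX,C)=13/4, d(BIJTX,R)=51/4
iteration 5: select BIJTX,C (d=13/4, Q=-29); attach at lengths (3/2, 7/4); label the merged cluster BCIJTX
  updated: d(BCIJTX,R)=45/4
iteration 6: select BCIJTX,R (d=45/4); attach at lengths (45/8, 45/8); label the merged cluster BCIJRTX
final tree: (((((B:47/10,X:3/10):37/4,(I:22,J:4):35/4):51/4,T:15/2):3/2,C:7/4):45/8,R:45/8)
total length: 335/4

(((((B:47/10,X:3/10):37/4,(I:22,J:4):35/4):51/4,T:15/2):3/2,C:7/4):45/8,R:45/8)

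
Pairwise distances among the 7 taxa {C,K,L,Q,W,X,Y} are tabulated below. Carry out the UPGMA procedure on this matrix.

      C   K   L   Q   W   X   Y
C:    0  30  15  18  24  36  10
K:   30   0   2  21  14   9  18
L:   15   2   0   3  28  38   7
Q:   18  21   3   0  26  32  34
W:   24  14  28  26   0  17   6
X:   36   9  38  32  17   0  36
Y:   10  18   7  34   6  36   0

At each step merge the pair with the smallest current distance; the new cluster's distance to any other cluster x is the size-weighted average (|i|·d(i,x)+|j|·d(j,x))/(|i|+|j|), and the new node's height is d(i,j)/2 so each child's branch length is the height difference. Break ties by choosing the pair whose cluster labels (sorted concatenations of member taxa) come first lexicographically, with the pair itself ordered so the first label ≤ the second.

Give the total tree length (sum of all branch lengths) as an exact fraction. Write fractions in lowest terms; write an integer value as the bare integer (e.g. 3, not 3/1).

1027/18

iteration 1: select K,L (d=2); attach at lengths (1, 1); label the merged cluster KL
  updated: d(C,KL)=45/2, d(KL,Q)=12, d(KL,W)=21, d(KL,X)=47/2, d(KL,Y)=25/2
iteration 2: select W,Y (d=6); attach at lengths (3, 3); label the merged cluster WY
  updated: d(C,WY)=17, d(KL,WY)=67/4, d(Q,WY)=30, d(WY,X)=53/2
iteration 3: select KL,Q (d=12); attach at lengths (5, 6); label the merged cluster KLQ
  updated: d(C,KLQ)=21, d(KLQ,WY)=127/6, d(KLQ,X)=79/3
iteration 4: select C,WY (d=17); attach at lengths (17/2, 11/2); label the merged cluster CWY
  updated: d(CWY,KLQ)=190/9, d(CWY,X)=89/3
iteration 5: select CWY,KLQ (d=190/9); attach at lengths (37/18, 41/9); label the merged cluster CKLQWY
  updated: d(CKLQWY,X)=28
iteration 6: select CKLQWY,X (d=28); attach at lengths (31/9, 14); label the merged cluster CKLQWXY
final tree: (((C:17/2,(W:3,Y:3):11/2):37/18,((K:1,L:1):5,Q:6):41/9):31/9,X:14)
total length: 1027/18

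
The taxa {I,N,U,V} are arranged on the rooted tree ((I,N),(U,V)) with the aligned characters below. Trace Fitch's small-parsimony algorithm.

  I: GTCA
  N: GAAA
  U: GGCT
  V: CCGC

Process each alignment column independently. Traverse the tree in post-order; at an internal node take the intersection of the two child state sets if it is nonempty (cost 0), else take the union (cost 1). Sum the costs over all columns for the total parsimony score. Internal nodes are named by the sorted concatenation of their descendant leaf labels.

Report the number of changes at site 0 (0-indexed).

1

[col 0] IN: children I:{G}, N:{G} ∩→ {G}; cost 0
[col 0] UV: children U:{G}, V:{C} ∪→ {C,G}; cost 1
[col 0] INUV: children IN:{G}, UV:{C,G} ∩→ {G}; cost 0
[col 1] IN: children I:{T}, N:{A} ∪→ {A,T}; cost 1
[col 1] UV: children U:{G}, V:{C} ∪→ {C,G}; cost 1
[col 1] INUV: children IN:{A,T}, UV:{C,G} ∪→ {A,C,G,T}; cost 1
[col 2] IN: children I:{C}, N:{A} ∪→ {A,C}; cost 1
[col 2] UV: children U:{C}, V:{G} ∪→ {C,G}; cost 1
[col 2] INUV: children IN:{A,C}, UV:{C,G} ∩→ {C}; cost 0
[col 3] IN: children I:{A}, N:{A} ∩→ {A}; cost 0
[col 3] UV: children U:{T}, V:{C} ∪→ {C,T}; cost 1
[col 3] INUV: children IN:{A}, UV:{C,T} ∪→ {A,C,T}; cost 1
per-site changes: [1, 3, 2, 2]; total = 8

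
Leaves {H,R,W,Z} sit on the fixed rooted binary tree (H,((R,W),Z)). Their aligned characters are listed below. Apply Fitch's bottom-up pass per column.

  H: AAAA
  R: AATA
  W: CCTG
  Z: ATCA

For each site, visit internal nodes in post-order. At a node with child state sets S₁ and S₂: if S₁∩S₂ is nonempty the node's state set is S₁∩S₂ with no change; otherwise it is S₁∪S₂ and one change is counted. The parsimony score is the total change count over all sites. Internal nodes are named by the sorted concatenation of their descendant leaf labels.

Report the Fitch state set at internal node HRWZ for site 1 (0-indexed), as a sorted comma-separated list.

A

RW@0: {A} ∪ {C} = {A,C} (union, +1)
RWZ@0: {A,C} ∩ {A} = {A} (intersection, +0)
HRWZ@0: {A} ∩ {A} = {A} (intersection, +0)
RW@1: {A} ∪ {C} = {A,C} (union, +1)
RWZ@1: {A,C} ∪ {T} = {A,C,T} (union, +1)
HRWZ@1: {A} ∩ {A,C,T} = {A} (intersection, +0)
RW@2: {T} ∩ {T} = {T} (intersection, +0)
RWZ@2: {T} ∪ {C} = {C,T} (union, +1)
HRWZ@2: {A} ∪ {C,T} = {A,C,T} (union, +1)
RW@3: {A} ∪ {G} = {A,G} (union, +1)
RWZ@3: {A,G} ∩ {A} = {A} (intersection, +0)
HRWZ@3: {A} ∩ {A} = {A} (intersection, +0)
per-site changes: [1, 2, 2, 1]; total = 6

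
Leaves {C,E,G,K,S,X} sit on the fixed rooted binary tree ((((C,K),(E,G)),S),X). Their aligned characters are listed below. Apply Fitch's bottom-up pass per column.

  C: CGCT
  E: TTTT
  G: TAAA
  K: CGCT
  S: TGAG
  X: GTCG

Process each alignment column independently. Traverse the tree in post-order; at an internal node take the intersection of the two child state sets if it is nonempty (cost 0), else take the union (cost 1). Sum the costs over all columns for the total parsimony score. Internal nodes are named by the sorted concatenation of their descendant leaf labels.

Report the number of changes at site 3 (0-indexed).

site 0, node CK: C={C} ∩ K={C} → {C} (+0)
site 0, node EG: E={T} ∩ G={T} → {T} (+0)
site 0, node CEGK: CK={C} ∪ EG={T} → {C,T} (+1)
site 0, node CEGKS: CEGK={C,T} ∩ S={T} → {T} (+0)
site 0, node CEGKSX: CEGKS={T} ∪ X={G} → {G,T} (+1)
site 1, node CK: C={G} ∩ K={G} → {G} (+0)
site 1, node EG: E={T} ∪ G={A} → {A,T} (+1)
site 1, node CEGK: CK={G} ∪ EG={A,T} → {A,G,T} (+1)
site 1, node CEGKS: CEGK={A,G,T} ∩ S={G} → {G} (+0)
site 1, node CEGKSX: CEGKS={G} ∪ X={T} → {G,T} (+1)
site 2, node CK: C={C} ∩ K={C} → {C} (+0)
site 2, node EG: E={T} ∪ G={A} → {A,T} (+1)
site 2, node CEGK: CK={C} ∪ EG={A,T} → {A,C,T} (+1)
site 2, node CEGKS: CEGK={A,C,T} ∩ S={A} → {A} (+0)
site 2, node CEGKSX: CEGKS={A} ∪ X={C} → {A,C} (+1)
site 3, node CK: C={T} ∩ K={T} → {T} (+0)
site 3, node EG: E={T} ∪ G={A} → {A,T} (+1)
site 3, node CEGK: CK={T} ∩ EG={A,T} → {T} (+0)
site 3, node CEGKS: CEGK={T} ∪ S={G} → {G,T} (+1)
site 3, node CEGKSX: CEGKS={G,T} ∩ X={G} → {G} (+0)
per-site changes: [2, 3, 3, 2]; total = 10

2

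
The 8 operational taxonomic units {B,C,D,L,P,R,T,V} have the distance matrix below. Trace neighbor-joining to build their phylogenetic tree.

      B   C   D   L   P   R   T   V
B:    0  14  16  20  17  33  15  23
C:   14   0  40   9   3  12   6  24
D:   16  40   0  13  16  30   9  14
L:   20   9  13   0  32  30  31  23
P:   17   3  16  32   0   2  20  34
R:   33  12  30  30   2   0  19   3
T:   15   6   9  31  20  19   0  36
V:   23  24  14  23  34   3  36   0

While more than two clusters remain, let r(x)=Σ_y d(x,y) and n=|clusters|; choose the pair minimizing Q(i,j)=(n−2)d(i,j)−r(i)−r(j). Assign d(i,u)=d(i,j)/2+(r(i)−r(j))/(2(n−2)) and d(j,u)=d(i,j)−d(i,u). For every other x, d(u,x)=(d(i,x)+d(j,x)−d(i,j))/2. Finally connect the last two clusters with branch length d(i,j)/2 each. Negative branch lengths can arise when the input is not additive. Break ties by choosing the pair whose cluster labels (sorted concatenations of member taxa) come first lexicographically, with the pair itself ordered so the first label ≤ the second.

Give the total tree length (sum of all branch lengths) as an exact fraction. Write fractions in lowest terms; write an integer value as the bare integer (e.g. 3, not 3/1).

iteration 1: select R,V (d=3, Q=-268); attach at lengths (-5/6, 23/6); label the merged cluster RV
  updated: d(B,RV)=53/2, d(C,RV)=33/2, d(D,RV)=41/2, d(L,RV)=25, d(P,RV)=33/2, d(RV,T)=26
iteration 2: select D,L (d=13, Q=-359/2); attach at lengths (99/20, 161/20); label the merged cluster DL
  updated: d(B,DL)=23/2, d(C,DL)=18, d(DL,P)=35/2, d(DL,RV)=65/4, d(DL,T)=27/2
iteration 3: select C,P (d=3, Q=-239/2); attach at lengths (-9/16, 57/16); label the merged cluster CP
  updated: d(B,CP)=14, d(CP,DL)=65/4, d(CP,RV)=15, d(CP,T)=23/2
iteration 4: select CP,RV (d=15, Q=-191/2); attach at lengths (3, 12); label the merged cluster CPRV
  updated: d(B,CPRV)=51/4, d(CPRV,DL)=35/4, d(CPRV,T)=45/4
iteration 5: select B,DL (d=23/2, Q=-50); attach at lengths (57/8, 35/8); label the merged cluster BDL
  updated: d(BDL,CPRV)=5, d(BDL,T)=17/2
iteration 6: select BDL,CPRV (d=5, Q=-99/4); attach at lengths (9/8, 31/8); label the merged cluster BCDLPRV
  updated: d(BCDLPRV,T)=59/8
iteration 7: select BCDLPRV,T (d=59/8); attach at lengths (59/16, 59/16); label the merged cluster BCDLPRTV
final tree: (((B:57/8,(D:99/20,L:161/20):35/8):9/8,((C:-9/16,P:57/16):3,(R:-5/6,V:23/6):12):31/8):59/16,T:59/16)
total length: 463/8

463/8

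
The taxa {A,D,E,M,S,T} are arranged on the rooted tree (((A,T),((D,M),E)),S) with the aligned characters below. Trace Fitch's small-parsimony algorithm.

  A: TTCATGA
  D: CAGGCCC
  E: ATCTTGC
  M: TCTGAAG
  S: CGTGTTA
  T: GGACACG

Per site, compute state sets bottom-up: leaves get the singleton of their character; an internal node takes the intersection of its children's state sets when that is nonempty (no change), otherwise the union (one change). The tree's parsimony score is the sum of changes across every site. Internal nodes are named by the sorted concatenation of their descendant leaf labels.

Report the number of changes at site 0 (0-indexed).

AT@0: {T} ∪ {G} = {G,T} (union, +1)
DM@0: {C} ∪ {T} = {C,T} (union, +1)
DEM@0: {C,T} ∪ {A} = {A,C,T} (union, +1)
ADEMT@0: {G,T} ∩ {A,C,T} = {T} (intersection, +0)
ADEMST@0: {T} ∪ {C} = {C,T} (union, +1)
AT@1: {T} ∪ {G} = {G,T} (union, +1)
DM@1: {A} ∪ {C} = {A,C} (union, +1)
DEM@1: {A,C} ∪ {T} = {A,C,T} (union, +1)
ADEMT@1: {G,T} ∩ {A,C,T} = {T} (intersection, +0)
ADEMST@1: {T} ∪ {G} = {G,T} (union, +1)
AT@2: {C} ∪ {A} = {A,C} (union, +1)
DM@2: {G} ∪ {T} = {G,T} (union, +1)
DEM@2: {G,T} ∪ {C} = {C,G,T} (union, +1)
ADEMT@2: {A,C} ∩ {C,G,T} = {C} (intersection, +0)
ADEMST@2: {C} ∪ {T} = {C,T} (union, +1)
AT@3: {A} ∪ {C} = {A,C} (union, +1)
DM@3: {G} ∩ {G} = {G} (intersection, +0)
DEM@3: {G} ∪ {T} = {G,T} (union, +1)
ADEMT@3: {A,C} ∪ {G,T} = {A,C,G,T} (union, +1)
ADEMST@3: {A,C,G,T} ∩ {G} = {G} (intersection, +0)
AT@4: {T} ∪ {A} = {A,T} (union, +1)
DM@4: {C} ∪ {A} = {A,C} (union, +1)
DEM@4: {A,C} ∪ {T} = {A,C,T} (union, +1)
ADEMT@4: {A,T} ∩ {A,C,T} = {A,T} (intersection, +0)
ADEMST@4: {A,T} ∩ {T} = {T} (intersection, +0)
AT@5: {G} ∪ {C} = {C,G} (union, +1)
DM@5: {C} ∪ {A} = {A,C} (union, +1)
DEM@5: {A,C} ∪ {G} = {A,C,G} (union, +1)
ADEMT@5: {C,G} ∩ {A,C,G} = {C,G} (intersection, +0)
ADEMST@5: {C,G} ∪ {T} = {C,G,T} (union, +1)
AT@6: {A} ∪ {G} = {A,G} (union, +1)
DM@6: {C} ∪ {G} = {C,G} (union, +1)
DEM@6: {C,G} ∩ {C} = {C} (intersection, +0)
ADEMT@6: {A,G} ∪ {C} = {A,C,G} (union, +1)
ADEMST@6: {A,C,G} ∩ {A} = {A} (intersection, +0)
per-site changes: [4, 4, 4, 3, 3, 4, 3]; total = 25

4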